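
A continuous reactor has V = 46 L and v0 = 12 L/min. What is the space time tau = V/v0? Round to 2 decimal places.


tau = V / v0
tau = 46 / 12
tau = 3.83 min


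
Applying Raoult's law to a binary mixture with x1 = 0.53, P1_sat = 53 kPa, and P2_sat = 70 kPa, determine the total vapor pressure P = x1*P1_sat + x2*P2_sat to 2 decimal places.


P = x1*P1_sat + x2*P2_sat
x2 = 1 - x1 = 1 - 0.53 = 0.47
P = 0.53*53 + 0.47*70
P = 28.09 + 32.9
P = 60.99 kPa


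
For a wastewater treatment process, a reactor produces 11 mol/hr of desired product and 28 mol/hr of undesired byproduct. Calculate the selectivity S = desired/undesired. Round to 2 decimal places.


S = desired product rate / undesired product rate
S = 11 / 28
S = 0.39


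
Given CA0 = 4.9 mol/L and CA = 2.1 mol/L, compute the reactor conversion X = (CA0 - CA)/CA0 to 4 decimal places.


X = (CA0 - CA) / CA0
X = (4.9 - 2.1) / 4.9
X = 2.8 / 4.9
X = 0.5714


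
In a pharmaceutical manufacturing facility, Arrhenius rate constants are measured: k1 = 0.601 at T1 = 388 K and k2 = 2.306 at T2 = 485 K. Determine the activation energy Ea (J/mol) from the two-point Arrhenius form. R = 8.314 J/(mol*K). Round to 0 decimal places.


Ea = R * ln(k2/k1) / (1/T1 - 1/T2)
ln(k2/k1) = ln(2.306/0.601) = 1.3446748
1/T1 - 1/T2 = 1/388 - 1/485 = 0.000515463918
Ea = 8.314 * 1.3446748 / 0.000515463918
Ea = 21688 J/mol


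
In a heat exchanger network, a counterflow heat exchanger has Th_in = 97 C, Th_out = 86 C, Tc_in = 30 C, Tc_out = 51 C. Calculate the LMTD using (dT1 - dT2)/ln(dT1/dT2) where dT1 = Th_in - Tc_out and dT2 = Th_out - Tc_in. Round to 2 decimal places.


dT1 = Th_in - Tc_out = 97 - 51 = 46
dT2 = Th_out - Tc_in = 86 - 30 = 56
LMTD = (dT1 - dT2) / ln(dT1/dT2)
LMTD = (46 - 56) / ln(46/56)
LMTD = 50.84 K


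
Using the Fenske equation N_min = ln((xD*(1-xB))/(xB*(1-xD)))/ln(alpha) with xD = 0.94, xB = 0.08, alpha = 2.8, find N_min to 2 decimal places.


N_min = ln((xD*(1-xB))/(xB*(1-xD))) / ln(alpha)
Numerator inside ln: 0.8648 / 0.0048 = 180.166667
ln(180.166667) = 5.193882
ln(alpha) = ln(2.8) = 1.029619
N_min = 5.193882 / 1.029619 = 5.04


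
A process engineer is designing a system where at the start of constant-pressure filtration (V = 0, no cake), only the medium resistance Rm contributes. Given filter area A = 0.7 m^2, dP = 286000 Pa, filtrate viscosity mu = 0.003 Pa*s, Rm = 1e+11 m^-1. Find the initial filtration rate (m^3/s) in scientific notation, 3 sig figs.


rate = A * dP / (mu * Rm)
rate = 0.7 * 286000 / (0.003 * 1e+11)
rate = 200200.0 / 3.000e+08
rate = 6.67e-04 m^3/s


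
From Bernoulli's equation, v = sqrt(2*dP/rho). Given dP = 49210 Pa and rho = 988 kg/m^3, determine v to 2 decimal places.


v = sqrt(2*dP/rho)
v = sqrt(2*49210/988)
v = sqrt(99.615385)
v = 9.98 m/s


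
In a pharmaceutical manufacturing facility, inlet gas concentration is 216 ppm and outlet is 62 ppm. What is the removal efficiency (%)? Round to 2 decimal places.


Efficiency = (G_in - G_out) / G_in * 100%
Efficiency = (216 - 62) / 216 * 100
Efficiency = 154 / 216 * 100
Efficiency = 71.30%


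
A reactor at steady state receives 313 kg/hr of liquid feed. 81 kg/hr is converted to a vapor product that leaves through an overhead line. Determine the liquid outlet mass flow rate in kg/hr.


Steady-state mass balance on the main outlet: F_out = F_in - F_removed
F_out = 313 - 81
F_out = 232 kg/hr


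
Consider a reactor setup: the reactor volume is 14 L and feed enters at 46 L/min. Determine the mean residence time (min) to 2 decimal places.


tau = V / v0
tau = 14 / 46
tau = 0.30 min


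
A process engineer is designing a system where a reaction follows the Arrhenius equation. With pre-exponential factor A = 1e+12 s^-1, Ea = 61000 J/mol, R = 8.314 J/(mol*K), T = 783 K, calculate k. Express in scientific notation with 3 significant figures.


k = A * exp(-Ea/(R*T))
k = 1e+12 * exp(-61000 / (8.314 * 783))
k = 1e+12 * exp(-9.370398)
k = 8.52e+07


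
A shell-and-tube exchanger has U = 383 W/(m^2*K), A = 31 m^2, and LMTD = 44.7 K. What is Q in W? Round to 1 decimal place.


Q = U * A * LMTD
Q = 383 * 31 * 44.7
Q = 530723.1 W


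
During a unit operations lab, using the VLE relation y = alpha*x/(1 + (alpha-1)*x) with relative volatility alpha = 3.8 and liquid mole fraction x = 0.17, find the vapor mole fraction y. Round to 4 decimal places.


y = alpha*x / (1 + (alpha-1)*x)
y = 3.8*0.17 / (1 + (3.8-1)*0.17)
y = 0.646 / (1 + 0.476)
y = 0.646 / 1.476
y = 0.4377


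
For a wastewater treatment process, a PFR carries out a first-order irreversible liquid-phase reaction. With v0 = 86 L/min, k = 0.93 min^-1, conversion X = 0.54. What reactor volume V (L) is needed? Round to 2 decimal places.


V = (v0/k) * ln(1/(1-X))
V = (86/0.93) * ln(1/(1-0.54))
V = 92.473118 * ln(2.173913)
V = 92.473118 * 0.776529
V = 71.81 L


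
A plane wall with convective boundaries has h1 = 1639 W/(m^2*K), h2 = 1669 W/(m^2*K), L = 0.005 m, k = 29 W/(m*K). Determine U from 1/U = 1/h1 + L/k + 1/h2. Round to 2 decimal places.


1/U = 1/h1 + L/k + 1/h2
1/U = 1/1639 + 0.005/29 + 1/1669
1/U = 0.0006101281 + 0.0001724138 + 0.0005991612
1/U = 0.0013817031
U = 723.74 W/(m^2*K)


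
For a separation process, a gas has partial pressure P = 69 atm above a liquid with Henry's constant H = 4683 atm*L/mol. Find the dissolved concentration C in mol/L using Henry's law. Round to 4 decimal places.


C = P / H
C = 69 / 4683
C = 0.0147 mol/L


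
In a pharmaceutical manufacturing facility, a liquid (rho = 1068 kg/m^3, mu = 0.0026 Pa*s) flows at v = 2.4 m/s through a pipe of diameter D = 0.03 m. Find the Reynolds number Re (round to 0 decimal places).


Re = rho * v * D / mu
Re = 1068 * 2.4 * 0.03 / 0.0026
Re = 76.896 / 0.0026
Re = 29575


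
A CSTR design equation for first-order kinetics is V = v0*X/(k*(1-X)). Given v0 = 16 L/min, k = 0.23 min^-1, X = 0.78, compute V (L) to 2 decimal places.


V = v0 * X / (k * (1 - X))
V = 16 * 0.78 / (0.23 * (1 - 0.78))
V = 12.48 / (0.23 * 0.22)
V = 12.48 / 0.0506
V = 246.64 L


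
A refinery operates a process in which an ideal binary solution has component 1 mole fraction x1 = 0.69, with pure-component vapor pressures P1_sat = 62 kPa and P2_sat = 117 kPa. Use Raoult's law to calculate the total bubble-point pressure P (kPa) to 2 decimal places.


P = x1*P1_sat + x2*P2_sat
x2 = 1 - x1 = 1 - 0.69 = 0.31
P = 0.69*62 + 0.31*117
P = 42.78 + 36.27
P = 79.05 kPa


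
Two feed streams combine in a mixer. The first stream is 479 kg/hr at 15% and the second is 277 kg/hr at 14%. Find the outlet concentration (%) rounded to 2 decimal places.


Mass balance on solute: F1*x1 + F2*x2 = F3*x3
F3 = F1 + F2 = 479 + 277 = 756 kg/hr
x3 = (F1*x1 + F2*x2)/F3
x3 = (479*0.15 + 277*0.14) / 756
x3 = 14.63%


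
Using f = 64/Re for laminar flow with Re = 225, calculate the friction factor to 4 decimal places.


f = 64 / Re
f = 64 / 225
f = 0.2844


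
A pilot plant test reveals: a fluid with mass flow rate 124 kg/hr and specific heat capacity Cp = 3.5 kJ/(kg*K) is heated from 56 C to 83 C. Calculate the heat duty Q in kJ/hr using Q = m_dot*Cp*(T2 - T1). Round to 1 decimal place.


Q = m_dot * Cp * (T2 - T1)
Q = 124 * 3.5 * (83 - 56)
Q = 124 * 3.5 * 27
Q = 11718.0 kJ/hr


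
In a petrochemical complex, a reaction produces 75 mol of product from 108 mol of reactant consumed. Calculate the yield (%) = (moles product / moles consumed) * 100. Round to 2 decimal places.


Yield = (moles product / moles consumed) * 100%
Yield = (75 / 108) * 100
Yield = 0.6944 * 100
Yield = 69.44%


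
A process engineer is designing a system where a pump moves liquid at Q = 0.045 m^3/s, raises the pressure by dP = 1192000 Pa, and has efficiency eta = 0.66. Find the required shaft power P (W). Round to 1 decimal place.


P = Q * dP / eta
P = 0.045 * 1192000 / 0.66
P = 53640.0 / 0.66
P = 81272.7 W


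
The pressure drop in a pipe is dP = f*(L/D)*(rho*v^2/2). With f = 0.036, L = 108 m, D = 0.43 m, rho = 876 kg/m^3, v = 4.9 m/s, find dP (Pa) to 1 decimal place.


dP = f * (L/D) * (rho*v^2/2)
dP = 0.036 * (108/0.43) * (876*4.9^2/2)
L/D = 251.1627907
rho*v^2/2 = 876*24.01/2 = 10516.38
dP = 0.036 * 251.1627907 * 10516.38
dP = 95087.6 Pa


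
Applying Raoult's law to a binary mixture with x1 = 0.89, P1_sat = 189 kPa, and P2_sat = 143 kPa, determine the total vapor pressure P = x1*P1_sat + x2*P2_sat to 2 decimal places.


P = x1*P1_sat + x2*P2_sat
x2 = 1 - x1 = 1 - 0.89 = 0.11
P = 0.89*189 + 0.11*143
P = 168.21 + 15.73
P = 183.94 kPa


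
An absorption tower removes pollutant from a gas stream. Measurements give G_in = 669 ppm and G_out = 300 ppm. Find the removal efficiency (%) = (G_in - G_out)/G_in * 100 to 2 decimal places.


Efficiency = (G_in - G_out) / G_in * 100%
Efficiency = (669 - 300) / 669 * 100
Efficiency = 369 / 669 * 100
Efficiency = 55.16%


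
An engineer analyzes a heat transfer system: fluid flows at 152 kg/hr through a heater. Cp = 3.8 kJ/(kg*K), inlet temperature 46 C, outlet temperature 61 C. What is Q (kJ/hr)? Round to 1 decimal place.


Q = m_dot * Cp * (T2 - T1)
Q = 152 * 3.8 * (61 - 46)
Q = 152 * 3.8 * 15
Q = 8664.0 kJ/hr


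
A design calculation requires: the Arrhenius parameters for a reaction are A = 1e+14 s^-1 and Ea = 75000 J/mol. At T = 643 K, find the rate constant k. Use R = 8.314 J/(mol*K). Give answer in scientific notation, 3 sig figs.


k = A * exp(-Ea/(R*T))
k = 1e+14 * exp(-75000 / (8.314 * 643))
k = 1e+14 * exp(-14.029438)
k = 8.07e+07


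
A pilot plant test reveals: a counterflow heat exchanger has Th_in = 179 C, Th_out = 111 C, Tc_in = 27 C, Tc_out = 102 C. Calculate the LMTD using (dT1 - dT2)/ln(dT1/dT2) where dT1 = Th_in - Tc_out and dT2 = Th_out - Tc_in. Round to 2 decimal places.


dT1 = Th_in - Tc_out = 179 - 102 = 77
dT2 = Th_out - Tc_in = 111 - 27 = 84
LMTD = (dT1 - dT2) / ln(dT1/dT2)
LMTD = (77 - 84) / ln(77/84)
LMTD = 80.45 K


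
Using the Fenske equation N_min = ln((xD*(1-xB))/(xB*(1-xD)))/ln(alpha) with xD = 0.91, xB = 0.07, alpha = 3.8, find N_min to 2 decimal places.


N_min = ln((xD*(1-xB))/(xB*(1-xD))) / ln(alpha)
Numerator inside ln: 0.8463 / 0.0063 = 134.333333
ln(134.333333) = 4.900324
ln(alpha) = ln(3.8) = 1.335001
N_min = 4.900324 / 1.335001 = 3.67


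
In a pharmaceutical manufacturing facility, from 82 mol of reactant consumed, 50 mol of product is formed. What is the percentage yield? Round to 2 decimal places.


Yield = (moles product / moles consumed) * 100%
Yield = (50 / 82) * 100
Yield = 0.6098 * 100
Yield = 60.98%


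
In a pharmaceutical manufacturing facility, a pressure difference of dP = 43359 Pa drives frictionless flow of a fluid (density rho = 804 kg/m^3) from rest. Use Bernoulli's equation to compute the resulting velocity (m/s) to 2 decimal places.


v = sqrt(2*dP/rho)
v = sqrt(2*43359/804)
v = sqrt(107.858209)
v = 10.39 m/s


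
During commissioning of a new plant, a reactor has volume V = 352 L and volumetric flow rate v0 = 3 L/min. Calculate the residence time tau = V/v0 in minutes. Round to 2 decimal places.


tau = V / v0
tau = 352 / 3
tau = 117.33 min


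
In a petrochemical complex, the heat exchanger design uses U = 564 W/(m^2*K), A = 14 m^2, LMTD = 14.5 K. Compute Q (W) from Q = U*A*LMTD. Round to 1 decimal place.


Q = U * A * LMTD
Q = 564 * 14 * 14.5
Q = 114492.0 W


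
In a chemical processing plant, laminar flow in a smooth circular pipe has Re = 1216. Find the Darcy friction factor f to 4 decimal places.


f = 64 / Re
f = 64 / 1216
f = 0.0526


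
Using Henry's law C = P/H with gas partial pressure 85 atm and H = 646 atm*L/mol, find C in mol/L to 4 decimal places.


C = P / H
C = 85 / 646
C = 0.1316 mol/L


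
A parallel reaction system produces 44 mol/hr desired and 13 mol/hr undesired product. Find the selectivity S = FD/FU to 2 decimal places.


S = desired product rate / undesired product rate
S = 44 / 13
S = 3.38


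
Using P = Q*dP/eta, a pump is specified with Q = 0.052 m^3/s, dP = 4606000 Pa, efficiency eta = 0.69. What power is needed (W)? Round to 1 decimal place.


P = Q * dP / eta
P = 0.052 * 4606000 / 0.69
P = 239512.0 / 0.69
P = 347118.8 W


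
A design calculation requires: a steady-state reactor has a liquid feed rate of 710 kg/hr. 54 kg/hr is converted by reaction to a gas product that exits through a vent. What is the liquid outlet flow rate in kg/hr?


Steady-state mass balance on the main outlet: F_out = F_in - F_removed
F_out = 710 - 54
F_out = 656 kg/hr


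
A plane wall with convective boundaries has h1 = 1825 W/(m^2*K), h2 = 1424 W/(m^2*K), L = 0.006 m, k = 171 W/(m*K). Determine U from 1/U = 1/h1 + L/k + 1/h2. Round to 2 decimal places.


1/U = 1/h1 + L/k + 1/h2
1/U = 1/1825 + 0.006/171 + 1/1424
1/U = 0.0005479452 + 3.50877e-05 + 0.0007022472
1/U = 0.0012852801
U = 778.04 W/(m^2*K)


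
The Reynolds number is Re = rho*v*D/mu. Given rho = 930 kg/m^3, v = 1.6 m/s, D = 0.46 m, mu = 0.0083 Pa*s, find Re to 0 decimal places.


Re = rho * v * D / mu
Re = 930 * 1.6 * 0.46 / 0.0083
Re = 684.48 / 0.0083
Re = 82467


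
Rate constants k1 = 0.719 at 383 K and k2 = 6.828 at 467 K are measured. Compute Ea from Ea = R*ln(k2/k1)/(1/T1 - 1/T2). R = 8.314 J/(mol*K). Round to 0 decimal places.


Ea = R * ln(k2/k1) / (1/T1 - 1/T2)
ln(k2/k1) = ln(6.828/0.719) = 2.2509257
1/T1 - 1/T2 = 1/383 - 1/467 = 0.000469638434
Ea = 8.314 * 2.2509257 / 0.000469638434
Ea = 39848 J/mol


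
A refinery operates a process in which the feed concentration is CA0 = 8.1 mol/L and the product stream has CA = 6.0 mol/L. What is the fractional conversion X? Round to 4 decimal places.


X = (CA0 - CA) / CA0
X = (8.1 - 6.0) / 8.1
X = 2.1 / 8.1
X = 0.2593


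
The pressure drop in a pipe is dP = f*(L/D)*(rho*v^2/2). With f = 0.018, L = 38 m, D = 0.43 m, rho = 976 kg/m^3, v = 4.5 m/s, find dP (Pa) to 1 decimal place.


dP = f * (L/D) * (rho*v^2/2)
dP = 0.018 * (38/0.43) * (976*4.5^2/2)
L/D = 88.37209302
rho*v^2/2 = 976*20.25/2 = 9882.0
dP = 0.018 * 88.37209302 * 9882.0
dP = 15719.3 Pa


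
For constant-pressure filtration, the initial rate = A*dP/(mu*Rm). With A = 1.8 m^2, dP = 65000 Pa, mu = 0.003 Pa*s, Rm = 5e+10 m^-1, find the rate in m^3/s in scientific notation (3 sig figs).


rate = A * dP / (mu * Rm)
rate = 1.8 * 65000 / (0.003 * 5e+10)
rate = 117000.0 / 1.500e+08
rate = 7.80e-04 m^3/s


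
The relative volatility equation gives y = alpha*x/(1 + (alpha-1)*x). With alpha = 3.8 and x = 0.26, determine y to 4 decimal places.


y = alpha*x / (1 + (alpha-1)*x)
y = 3.8*0.26 / (1 + (3.8-1)*0.26)
y = 0.988 / (1 + 0.728)
y = 0.988 / 1.728
y = 0.5718


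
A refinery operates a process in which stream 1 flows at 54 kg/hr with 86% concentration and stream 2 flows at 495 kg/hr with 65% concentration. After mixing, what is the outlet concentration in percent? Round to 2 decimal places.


Mass balance on solute: F1*x1 + F2*x2 = F3*x3
F3 = F1 + F2 = 54 + 495 = 549 kg/hr
x3 = (F1*x1 + F2*x2)/F3
x3 = (54*0.86 + 495*0.65) / 549
x3 = 67.07%


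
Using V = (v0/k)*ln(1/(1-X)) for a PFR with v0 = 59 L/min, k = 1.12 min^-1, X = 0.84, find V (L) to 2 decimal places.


V = (v0/k) * ln(1/(1-X))
V = (59/1.12) * ln(1/(1-0.84))
V = 52.678571 * ln(6.25)
V = 52.678571 * 1.832581
V = 96.54 L


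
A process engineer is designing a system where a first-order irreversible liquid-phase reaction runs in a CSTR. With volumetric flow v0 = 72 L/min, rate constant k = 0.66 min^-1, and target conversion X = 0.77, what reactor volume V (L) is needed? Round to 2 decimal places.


V = v0 * X / (k * (1 - X))
V = 72 * 0.77 / (0.66 * (1 - 0.77))
V = 55.44 / (0.66 * 0.23)
V = 55.44 / 0.1518
V = 365.22 L


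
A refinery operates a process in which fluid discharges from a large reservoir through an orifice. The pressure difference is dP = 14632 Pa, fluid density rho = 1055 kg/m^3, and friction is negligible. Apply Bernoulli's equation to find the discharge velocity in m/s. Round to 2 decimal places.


v = sqrt(2*dP/rho)
v = sqrt(2*14632/1055)
v = sqrt(27.738389)
v = 5.27 m/s


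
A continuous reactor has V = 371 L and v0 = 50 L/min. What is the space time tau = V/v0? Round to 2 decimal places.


tau = V / v0
tau = 371 / 50
tau = 7.42 min


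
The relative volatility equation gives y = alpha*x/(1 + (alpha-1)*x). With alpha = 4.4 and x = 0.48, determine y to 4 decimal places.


y = alpha*x / (1 + (alpha-1)*x)
y = 4.4*0.48 / (1 + (4.4-1)*0.48)
y = 2.112 / (1 + 1.632)
y = 2.112 / 2.632
y = 0.8024


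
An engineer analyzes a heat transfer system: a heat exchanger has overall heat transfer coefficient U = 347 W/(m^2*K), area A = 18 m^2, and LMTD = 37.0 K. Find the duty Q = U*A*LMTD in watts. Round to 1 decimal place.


Q = U * A * LMTD
Q = 347 * 18 * 37.0
Q = 231102.0 W


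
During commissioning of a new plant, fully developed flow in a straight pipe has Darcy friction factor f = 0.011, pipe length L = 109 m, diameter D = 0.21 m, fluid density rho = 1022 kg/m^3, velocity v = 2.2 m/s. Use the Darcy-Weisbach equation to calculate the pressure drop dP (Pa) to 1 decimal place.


dP = f * (L/D) * (rho*v^2/2)
dP = 0.011 * (109/0.21) * (1022*2.2^2/2)
L/D = 519.04761905
rho*v^2/2 = 1022*4.84/2 = 2473.24
dP = 0.011 * 519.04761905 * 2473.24
dP = 14121.0 Pa


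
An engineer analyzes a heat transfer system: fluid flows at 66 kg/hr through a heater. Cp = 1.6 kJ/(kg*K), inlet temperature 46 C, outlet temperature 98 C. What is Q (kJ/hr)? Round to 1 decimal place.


Q = m_dot * Cp * (T2 - T1)
Q = 66 * 1.6 * (98 - 46)
Q = 66 * 1.6 * 52
Q = 5491.2 kJ/hr


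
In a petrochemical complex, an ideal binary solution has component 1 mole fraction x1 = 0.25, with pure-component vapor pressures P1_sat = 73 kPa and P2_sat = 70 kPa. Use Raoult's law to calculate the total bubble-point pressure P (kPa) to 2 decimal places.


P = x1*P1_sat + x2*P2_sat
x2 = 1 - x1 = 1 - 0.25 = 0.75
P = 0.25*73 + 0.75*70
P = 18.25 + 52.5
P = 70.75 kPa


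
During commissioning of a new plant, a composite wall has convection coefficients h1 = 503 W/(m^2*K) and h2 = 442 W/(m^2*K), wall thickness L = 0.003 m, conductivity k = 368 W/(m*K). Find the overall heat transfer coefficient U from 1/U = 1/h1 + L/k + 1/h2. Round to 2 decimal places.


1/U = 1/h1 + L/k + 1/h2
1/U = 1/503 + 0.003/368 + 1/442
1/U = 0.0019880716 + 8.1522e-06 + 0.0022624434
1/U = 0.0042586672
U = 234.82 W/(m^2*K)


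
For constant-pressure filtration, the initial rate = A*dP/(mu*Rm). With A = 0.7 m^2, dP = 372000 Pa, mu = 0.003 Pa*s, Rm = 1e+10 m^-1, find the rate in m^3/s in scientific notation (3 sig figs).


rate = A * dP / (mu * Rm)
rate = 0.7 * 372000 / (0.003 * 1e+10)
rate = 260400.0 / 3.000e+07
rate = 8.68e-03 m^3/s


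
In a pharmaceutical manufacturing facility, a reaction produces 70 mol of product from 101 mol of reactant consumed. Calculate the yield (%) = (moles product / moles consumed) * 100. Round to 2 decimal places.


Yield = (moles product / moles consumed) * 100%
Yield = (70 / 101) * 100
Yield = 0.6931 * 100
Yield = 69.31%


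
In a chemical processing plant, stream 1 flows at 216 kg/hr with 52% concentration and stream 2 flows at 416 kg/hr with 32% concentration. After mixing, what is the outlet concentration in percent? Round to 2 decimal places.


Mass balance on solute: F1*x1 + F2*x2 = F3*x3
F3 = F1 + F2 = 216 + 416 = 632 kg/hr
x3 = (F1*x1 + F2*x2)/F3
x3 = (216*0.52 + 416*0.32) / 632
x3 = 38.84%


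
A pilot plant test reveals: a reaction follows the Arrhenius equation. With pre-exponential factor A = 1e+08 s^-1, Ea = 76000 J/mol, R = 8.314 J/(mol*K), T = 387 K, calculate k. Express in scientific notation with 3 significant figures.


k = A * exp(-Ea/(R*T))
k = 1e+08 * exp(-76000 / (8.314 * 387))
k = 1e+08 * exp(-23.620691)
k = 5.52e-03


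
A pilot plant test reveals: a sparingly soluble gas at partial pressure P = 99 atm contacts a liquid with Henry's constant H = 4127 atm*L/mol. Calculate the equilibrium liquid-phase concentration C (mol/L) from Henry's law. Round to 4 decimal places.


C = P / H
C = 99 / 4127
C = 0.0240 mol/L


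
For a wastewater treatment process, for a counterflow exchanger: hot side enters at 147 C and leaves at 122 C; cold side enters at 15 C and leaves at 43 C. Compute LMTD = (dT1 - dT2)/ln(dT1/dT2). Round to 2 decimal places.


dT1 = Th_in - Tc_out = 147 - 43 = 104
dT2 = Th_out - Tc_in = 122 - 15 = 107
LMTD = (dT1 - dT2) / ln(dT1/dT2)
LMTD = (104 - 107) / ln(104/107)
LMTD = 105.49 K


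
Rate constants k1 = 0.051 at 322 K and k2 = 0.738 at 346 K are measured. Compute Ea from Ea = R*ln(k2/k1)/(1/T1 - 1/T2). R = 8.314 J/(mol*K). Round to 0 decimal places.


Ea = R * ln(k2/k1) / (1/T1 - 1/T2)
ln(k2/k1) = ln(0.738/0.051) = 2.6721182
1/T1 - 1/T2 = 1/322 - 1/346 = 0.000215416652
Ea = 8.314 * 2.6721182 / 0.000215416652
Ea = 103130 J/mol


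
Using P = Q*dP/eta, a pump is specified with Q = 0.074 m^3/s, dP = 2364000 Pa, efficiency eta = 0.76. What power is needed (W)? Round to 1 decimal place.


P = Q * dP / eta
P = 0.074 * 2364000 / 0.76
P = 174936.0 / 0.76
P = 230178.9 W


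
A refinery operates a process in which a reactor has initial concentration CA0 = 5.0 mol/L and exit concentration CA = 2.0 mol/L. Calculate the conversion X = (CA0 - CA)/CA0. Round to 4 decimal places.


X = (CA0 - CA) / CA0
X = (5.0 - 2.0) / 5.0
X = 3.0 / 5.0
X = 0.6000


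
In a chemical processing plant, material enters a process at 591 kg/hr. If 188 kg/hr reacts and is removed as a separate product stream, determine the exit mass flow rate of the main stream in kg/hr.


Steady-state mass balance on the main outlet: F_out = F_in - F_removed
F_out = 591 - 188
F_out = 403 kg/hr


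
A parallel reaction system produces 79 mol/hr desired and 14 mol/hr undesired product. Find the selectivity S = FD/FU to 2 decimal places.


S = desired product rate / undesired product rate
S = 79 / 14
S = 5.64


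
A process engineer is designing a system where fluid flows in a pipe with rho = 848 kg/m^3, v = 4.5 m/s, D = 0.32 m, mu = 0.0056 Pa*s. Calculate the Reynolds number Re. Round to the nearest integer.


Re = rho * v * D / mu
Re = 848 * 4.5 * 0.32 / 0.0056
Re = 1221.12 / 0.0056
Re = 218057


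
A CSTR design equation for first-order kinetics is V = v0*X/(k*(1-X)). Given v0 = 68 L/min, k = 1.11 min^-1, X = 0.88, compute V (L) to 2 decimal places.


V = v0 * X / (k * (1 - X))
V = 68 * 0.88 / (1.11 * (1 - 0.88))
V = 59.84 / (1.11 * 0.12)
V = 59.84 / 0.1332
V = 449.25 L


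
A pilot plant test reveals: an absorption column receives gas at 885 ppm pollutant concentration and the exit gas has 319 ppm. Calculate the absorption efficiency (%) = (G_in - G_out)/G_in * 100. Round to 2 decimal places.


Efficiency = (G_in - G_out) / G_in * 100%
Efficiency = (885 - 319) / 885 * 100
Efficiency = 566 / 885 * 100
Efficiency = 63.95%


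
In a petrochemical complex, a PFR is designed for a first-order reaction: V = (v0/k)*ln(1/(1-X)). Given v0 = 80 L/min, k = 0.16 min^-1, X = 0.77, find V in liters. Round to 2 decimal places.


V = (v0/k) * ln(1/(1-X))
V = (80/0.16) * ln(1/(1-0.77))
V = 500.0 * ln(4.347826)
V = 500.0 * 1.469676
V = 734.84 L


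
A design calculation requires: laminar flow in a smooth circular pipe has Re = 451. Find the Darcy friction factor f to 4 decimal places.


f = 64 / Re
f = 64 / 451
f = 0.1419


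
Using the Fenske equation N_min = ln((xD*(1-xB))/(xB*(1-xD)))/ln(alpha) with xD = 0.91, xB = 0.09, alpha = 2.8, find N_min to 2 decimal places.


N_min = ln((xD*(1-xB))/(xB*(1-xD))) / ln(alpha)
Numerator inside ln: 0.8281 / 0.0081 = 102.234568
ln(102.234568) = 4.62727
ln(alpha) = ln(2.8) = 1.029619
N_min = 4.62727 / 1.029619 = 4.49


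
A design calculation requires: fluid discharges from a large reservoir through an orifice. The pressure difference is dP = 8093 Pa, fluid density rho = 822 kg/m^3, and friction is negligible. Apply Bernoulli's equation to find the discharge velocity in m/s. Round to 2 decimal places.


v = sqrt(2*dP/rho)
v = sqrt(2*8093/822)
v = sqrt(19.690998)
v = 4.44 m/s


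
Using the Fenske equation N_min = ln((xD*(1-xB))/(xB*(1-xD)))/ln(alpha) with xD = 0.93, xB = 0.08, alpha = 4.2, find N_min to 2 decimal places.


N_min = ln((xD*(1-xB))/(xB*(1-xD))) / ln(alpha)
Numerator inside ln: 0.8556 / 0.0056 = 152.785714
ln(152.785714) = 5.029036
ln(alpha) = ln(4.2) = 1.435085
N_min = 5.029036 / 1.435085 = 3.50


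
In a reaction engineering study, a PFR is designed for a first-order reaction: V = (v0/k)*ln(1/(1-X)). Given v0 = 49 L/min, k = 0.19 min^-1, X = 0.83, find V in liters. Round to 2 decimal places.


V = (v0/k) * ln(1/(1-X))
V = (49/0.19) * ln(1/(1-0.83))
V = 257.894737 * ln(5.882353)
V = 257.894737 * 1.771957
V = 456.98 L


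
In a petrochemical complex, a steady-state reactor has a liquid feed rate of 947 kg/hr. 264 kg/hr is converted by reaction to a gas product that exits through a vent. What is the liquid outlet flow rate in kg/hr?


Steady-state mass balance on the main outlet: F_out = F_in - F_removed
F_out = 947 - 264
F_out = 683 kg/hr


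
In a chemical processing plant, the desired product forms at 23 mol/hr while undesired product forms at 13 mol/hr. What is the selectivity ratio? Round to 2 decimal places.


S = desired product rate / undesired product rate
S = 23 / 13
S = 1.77


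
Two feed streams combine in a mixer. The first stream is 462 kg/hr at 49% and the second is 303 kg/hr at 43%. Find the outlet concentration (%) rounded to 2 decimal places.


Mass balance on solute: F1*x1 + F2*x2 = F3*x3
F3 = F1 + F2 = 462 + 303 = 765 kg/hr
x3 = (F1*x1 + F2*x2)/F3
x3 = (462*0.49 + 303*0.43) / 765
x3 = 46.62%


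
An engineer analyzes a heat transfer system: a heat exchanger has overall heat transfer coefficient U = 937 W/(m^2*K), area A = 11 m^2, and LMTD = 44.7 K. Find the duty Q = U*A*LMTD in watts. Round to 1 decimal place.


Q = U * A * LMTD
Q = 937 * 11 * 44.7
Q = 460722.9 W


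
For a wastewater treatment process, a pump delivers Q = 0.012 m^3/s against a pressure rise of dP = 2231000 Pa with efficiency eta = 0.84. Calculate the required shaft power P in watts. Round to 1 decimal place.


P = Q * dP / eta
P = 0.012 * 2231000 / 0.84
P = 26772.0 / 0.84
P = 31871.4 W


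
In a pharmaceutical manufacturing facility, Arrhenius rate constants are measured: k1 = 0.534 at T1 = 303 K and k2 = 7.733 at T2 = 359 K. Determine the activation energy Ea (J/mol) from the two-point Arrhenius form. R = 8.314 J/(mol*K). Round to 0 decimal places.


Ea = R * ln(k2/k1) / (1/T1 - 1/T2)
ln(k2/k1) = ln(7.733/0.534) = 2.6728563
1/T1 - 1/T2 = 1/303 - 1/359 = 0.000514814713
Ea = 8.314 * 2.6728563 / 0.000514814713
Ea = 43165 J/mol


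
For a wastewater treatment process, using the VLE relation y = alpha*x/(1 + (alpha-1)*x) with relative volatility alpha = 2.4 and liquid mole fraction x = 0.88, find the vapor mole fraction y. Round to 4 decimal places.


y = alpha*x / (1 + (alpha-1)*x)
y = 2.4*0.88 / (1 + (2.4-1)*0.88)
y = 2.112 / (1 + 1.232)
y = 2.112 / 2.232
y = 0.9462


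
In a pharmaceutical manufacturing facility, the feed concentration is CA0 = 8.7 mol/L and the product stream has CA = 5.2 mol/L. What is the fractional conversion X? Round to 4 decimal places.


X = (CA0 - CA) / CA0
X = (8.7 - 5.2) / 8.7
X = 3.5 / 8.7
X = 0.4023


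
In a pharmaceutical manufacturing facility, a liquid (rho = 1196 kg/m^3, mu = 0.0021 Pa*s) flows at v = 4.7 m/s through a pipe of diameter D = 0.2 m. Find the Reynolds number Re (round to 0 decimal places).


Re = rho * v * D / mu
Re = 1196 * 4.7 * 0.2 / 0.0021
Re = 1124.24 / 0.0021
Re = 535352


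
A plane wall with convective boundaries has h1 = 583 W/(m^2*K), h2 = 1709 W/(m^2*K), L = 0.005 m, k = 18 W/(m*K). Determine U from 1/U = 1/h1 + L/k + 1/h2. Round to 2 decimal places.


1/U = 1/h1 + L/k + 1/h2
1/U = 1/583 + 0.005/18 + 1/1709
1/U = 0.0017152659 + 0.0002777778 + 0.0005851375
1/U = 0.0025781812
U = 387.87 W/(m^2*K)


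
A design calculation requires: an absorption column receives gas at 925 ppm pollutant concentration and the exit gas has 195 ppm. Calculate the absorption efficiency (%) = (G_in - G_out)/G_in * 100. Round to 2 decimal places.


Efficiency = (G_in - G_out) / G_in * 100%
Efficiency = (925 - 195) / 925 * 100
Efficiency = 730 / 925 * 100
Efficiency = 78.92%


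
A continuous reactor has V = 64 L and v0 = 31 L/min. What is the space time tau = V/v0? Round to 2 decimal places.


tau = V / v0
tau = 64 / 31
tau = 2.06 min


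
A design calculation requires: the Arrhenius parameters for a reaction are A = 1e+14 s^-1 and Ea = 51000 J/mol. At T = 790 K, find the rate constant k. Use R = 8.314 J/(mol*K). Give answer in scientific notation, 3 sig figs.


k = A * exp(-Ea/(R*T))
k = 1e+14 * exp(-51000 / (8.314 * 790))
k = 1e+14 * exp(-7.76485)
k = 4.24e+10


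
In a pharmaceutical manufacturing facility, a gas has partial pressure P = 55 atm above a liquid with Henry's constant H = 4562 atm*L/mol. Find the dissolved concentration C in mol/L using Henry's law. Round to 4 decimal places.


C = P / H
C = 55 / 4562
C = 0.0121 mol/L


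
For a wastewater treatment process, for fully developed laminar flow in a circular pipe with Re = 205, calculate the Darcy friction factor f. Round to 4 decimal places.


f = 64 / Re
f = 64 / 205
f = 0.3122


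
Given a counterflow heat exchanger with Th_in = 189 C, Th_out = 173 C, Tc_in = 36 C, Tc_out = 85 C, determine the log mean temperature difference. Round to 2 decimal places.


dT1 = Th_in - Tc_out = 189 - 85 = 104
dT2 = Th_out - Tc_in = 173 - 36 = 137
LMTD = (dT1 - dT2) / ln(dT1/dT2)
LMTD = (104 - 137) / ln(104/137)
LMTD = 119.74 K


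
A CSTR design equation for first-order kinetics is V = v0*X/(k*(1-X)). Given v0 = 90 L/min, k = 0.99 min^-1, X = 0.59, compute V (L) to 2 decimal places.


V = v0 * X / (k * (1 - X))
V = 90 * 0.59 / (0.99 * (1 - 0.59))
V = 53.1 / (0.99 * 0.41)
V = 53.1 / 0.4059
V = 130.82 L


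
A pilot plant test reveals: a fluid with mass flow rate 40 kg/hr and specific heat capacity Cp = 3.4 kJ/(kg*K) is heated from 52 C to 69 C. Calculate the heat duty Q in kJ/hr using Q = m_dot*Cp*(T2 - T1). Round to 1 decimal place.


Q = m_dot * Cp * (T2 - T1)
Q = 40 * 3.4 * (69 - 52)
Q = 40 * 3.4 * 17
Q = 2312.0 kJ/hr


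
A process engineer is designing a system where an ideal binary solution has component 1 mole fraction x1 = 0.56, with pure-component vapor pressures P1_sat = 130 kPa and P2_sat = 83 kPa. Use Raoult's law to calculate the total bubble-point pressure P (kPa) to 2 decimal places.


P = x1*P1_sat + x2*P2_sat
x2 = 1 - x1 = 1 - 0.56 = 0.44
P = 0.56*130 + 0.44*83
P = 72.8 + 36.52
P = 109.32 kPa


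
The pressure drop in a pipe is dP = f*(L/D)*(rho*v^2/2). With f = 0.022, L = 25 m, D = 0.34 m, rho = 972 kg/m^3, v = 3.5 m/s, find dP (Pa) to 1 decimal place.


dP = f * (L/D) * (rho*v^2/2)
dP = 0.022 * (25/0.34) * (972*3.5^2/2)
L/D = 73.52941176
rho*v^2/2 = 972*12.25/2 = 5953.5
dP = 0.022 * 73.52941176 * 5953.5
dP = 9630.7 Pa


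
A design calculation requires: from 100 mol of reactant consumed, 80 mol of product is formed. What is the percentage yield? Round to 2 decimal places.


Yield = (moles product / moles consumed) * 100%
Yield = (80 / 100) * 100
Yield = 0.8 * 100
Yield = 80.00%


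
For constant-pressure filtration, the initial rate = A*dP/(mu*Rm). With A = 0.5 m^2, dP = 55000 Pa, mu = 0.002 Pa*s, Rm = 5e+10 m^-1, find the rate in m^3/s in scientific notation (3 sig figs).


rate = A * dP / (mu * Rm)
rate = 0.5 * 55000 / (0.002 * 5e+10)
rate = 27500.0 / 1.000e+08
rate = 2.75e-04 m^3/s


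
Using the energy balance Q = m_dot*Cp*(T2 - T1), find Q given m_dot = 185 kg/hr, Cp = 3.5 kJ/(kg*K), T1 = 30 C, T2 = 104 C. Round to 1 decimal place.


Q = m_dot * Cp * (T2 - T1)
Q = 185 * 3.5 * (104 - 30)
Q = 185 * 3.5 * 74
Q = 47915.0 kJ/hr


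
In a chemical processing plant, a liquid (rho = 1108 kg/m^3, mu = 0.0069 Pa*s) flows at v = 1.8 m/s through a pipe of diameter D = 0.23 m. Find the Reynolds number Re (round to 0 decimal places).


Re = rho * v * D / mu
Re = 1108 * 1.8 * 0.23 / 0.0069
Re = 458.712 / 0.0069
Re = 66480


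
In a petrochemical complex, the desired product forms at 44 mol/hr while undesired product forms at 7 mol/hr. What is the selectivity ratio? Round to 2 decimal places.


S = desired product rate / undesired product rate
S = 44 / 7
S = 6.29


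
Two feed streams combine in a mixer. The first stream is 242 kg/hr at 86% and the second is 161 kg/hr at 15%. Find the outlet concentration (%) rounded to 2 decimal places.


Mass balance on solute: F1*x1 + F2*x2 = F3*x3
F3 = F1 + F2 = 242 + 161 = 403 kg/hr
x3 = (F1*x1 + F2*x2)/F3
x3 = (242*0.86 + 161*0.15) / 403
x3 = 57.64%


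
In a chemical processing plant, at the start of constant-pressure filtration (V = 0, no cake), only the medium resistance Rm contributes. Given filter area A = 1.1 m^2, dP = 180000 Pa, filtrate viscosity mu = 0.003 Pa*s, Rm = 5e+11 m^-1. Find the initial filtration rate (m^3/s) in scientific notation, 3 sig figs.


rate = A * dP / (mu * Rm)
rate = 1.1 * 180000 / (0.003 * 5e+11)
rate = 198000.0 / 1.500e+09
rate = 1.32e-04 m^3/s


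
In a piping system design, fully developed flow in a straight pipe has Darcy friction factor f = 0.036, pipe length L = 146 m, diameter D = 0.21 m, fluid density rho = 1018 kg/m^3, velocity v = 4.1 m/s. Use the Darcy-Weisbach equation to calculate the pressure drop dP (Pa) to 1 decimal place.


dP = f * (L/D) * (rho*v^2/2)
dP = 0.036 * (146/0.21) * (1018*4.1^2/2)
L/D = 695.23809524
rho*v^2/2 = 1018*16.81/2 = 8556.29
dP = 0.036 * 695.23809524 * 8556.29
dP = 214151.7 Pa


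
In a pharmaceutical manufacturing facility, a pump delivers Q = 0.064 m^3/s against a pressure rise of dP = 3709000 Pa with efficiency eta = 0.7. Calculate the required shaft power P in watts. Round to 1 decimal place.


P = Q * dP / eta
P = 0.064 * 3709000 / 0.7
P = 237376.0 / 0.7
P = 339108.6 W


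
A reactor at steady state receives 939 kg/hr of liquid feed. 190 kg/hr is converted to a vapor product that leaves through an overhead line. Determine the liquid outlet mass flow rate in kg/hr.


Steady-state mass balance on the main outlet: F_out = F_in - F_removed
F_out = 939 - 190
F_out = 749 kg/hr


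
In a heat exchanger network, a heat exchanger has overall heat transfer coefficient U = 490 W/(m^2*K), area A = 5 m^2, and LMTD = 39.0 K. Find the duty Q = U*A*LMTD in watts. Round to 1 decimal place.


Q = U * A * LMTD
Q = 490 * 5 * 39.0
Q = 95550.0 W


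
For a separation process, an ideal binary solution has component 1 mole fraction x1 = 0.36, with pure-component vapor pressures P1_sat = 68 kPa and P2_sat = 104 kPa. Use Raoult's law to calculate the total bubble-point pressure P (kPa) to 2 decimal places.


P = x1*P1_sat + x2*P2_sat
x2 = 1 - x1 = 1 - 0.36 = 0.64
P = 0.36*68 + 0.64*104
P = 24.48 + 66.56
P = 91.04 kPa


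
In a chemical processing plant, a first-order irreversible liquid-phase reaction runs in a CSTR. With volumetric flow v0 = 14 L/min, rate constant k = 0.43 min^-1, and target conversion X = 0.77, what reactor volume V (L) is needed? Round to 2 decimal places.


V = v0 * X / (k * (1 - X))
V = 14 * 0.77 / (0.43 * (1 - 0.77))
V = 10.78 / (0.43 * 0.23)
V = 10.78 / 0.0989
V = 109.00 L


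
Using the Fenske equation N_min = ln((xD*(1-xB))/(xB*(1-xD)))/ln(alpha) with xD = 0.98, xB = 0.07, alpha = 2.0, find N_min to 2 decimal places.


N_min = ln((xD*(1-xB))/(xB*(1-xD))) / ln(alpha)
Numerator inside ln: 0.9114 / 0.0014 = 651.0
ln(651.0) = 6.47851
ln(alpha) = ln(2.0) = 0.693147
N_min = 6.47851 / 0.693147 = 9.35


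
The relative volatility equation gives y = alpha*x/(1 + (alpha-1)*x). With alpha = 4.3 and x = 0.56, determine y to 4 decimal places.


y = alpha*x / (1 + (alpha-1)*x)
y = 4.3*0.56 / (1 + (4.3-1)*0.56)
y = 2.408 / (1 + 1.848)
y = 2.408 / 2.848
y = 0.8455


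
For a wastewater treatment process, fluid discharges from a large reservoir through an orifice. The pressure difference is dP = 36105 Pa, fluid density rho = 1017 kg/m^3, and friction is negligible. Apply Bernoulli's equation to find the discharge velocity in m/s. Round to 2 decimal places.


v = sqrt(2*dP/rho)
v = sqrt(2*36105/1017)
v = sqrt(71.00295)
v = 8.43 m/s


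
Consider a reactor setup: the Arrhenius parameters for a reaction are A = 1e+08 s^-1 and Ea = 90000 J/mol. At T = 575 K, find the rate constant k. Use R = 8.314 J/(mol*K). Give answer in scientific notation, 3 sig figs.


k = A * exp(-Ea/(R*T))
k = 1e+08 * exp(-90000 / (8.314 * 575))
k = 1e+08 * exp(-18.826286)
k = 6.67e-01


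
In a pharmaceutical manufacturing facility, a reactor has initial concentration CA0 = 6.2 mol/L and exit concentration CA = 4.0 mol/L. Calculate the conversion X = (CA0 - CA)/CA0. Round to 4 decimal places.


X = (CA0 - CA) / CA0
X = (6.2 - 4.0) / 6.2
X = 2.2 / 6.2
X = 0.3548


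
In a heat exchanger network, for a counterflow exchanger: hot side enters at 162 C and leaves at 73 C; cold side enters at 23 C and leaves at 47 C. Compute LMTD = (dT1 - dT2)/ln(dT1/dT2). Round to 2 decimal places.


dT1 = Th_in - Tc_out = 162 - 47 = 115
dT2 = Th_out - Tc_in = 73 - 23 = 50
LMTD = (dT1 - dT2) / ln(dT1/dT2)
LMTD = (115 - 50) / ln(115/50)
LMTD = 78.04 K


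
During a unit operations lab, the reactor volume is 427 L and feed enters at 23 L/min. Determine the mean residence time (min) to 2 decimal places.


tau = V / v0
tau = 427 / 23
tau = 18.57 min


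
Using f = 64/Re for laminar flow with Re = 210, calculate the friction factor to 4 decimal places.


f = 64 / Re
f = 64 / 210
f = 0.3048


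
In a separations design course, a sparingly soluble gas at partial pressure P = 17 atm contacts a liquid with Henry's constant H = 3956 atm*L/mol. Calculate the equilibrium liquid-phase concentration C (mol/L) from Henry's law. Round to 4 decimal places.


C = P / H
C = 17 / 3956
C = 0.0043 mol/L


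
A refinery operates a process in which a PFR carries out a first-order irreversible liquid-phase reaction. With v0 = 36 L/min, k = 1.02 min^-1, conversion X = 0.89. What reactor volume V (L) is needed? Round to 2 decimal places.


V = (v0/k) * ln(1/(1-X))
V = (36/1.02) * ln(1/(1-0.89))
V = 35.294118 * ln(9.090909)
V = 35.294118 * 2.207275
V = 77.90 L


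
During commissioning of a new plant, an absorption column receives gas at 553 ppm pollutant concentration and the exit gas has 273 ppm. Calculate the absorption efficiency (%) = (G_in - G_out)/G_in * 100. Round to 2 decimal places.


Efficiency = (G_in - G_out) / G_in * 100%
Efficiency = (553 - 273) / 553 * 100
Efficiency = 280 / 553 * 100
Efficiency = 50.63%


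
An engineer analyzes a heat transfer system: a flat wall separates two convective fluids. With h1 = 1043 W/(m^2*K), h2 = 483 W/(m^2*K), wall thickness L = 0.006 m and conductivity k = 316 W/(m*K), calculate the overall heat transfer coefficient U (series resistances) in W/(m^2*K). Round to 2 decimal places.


1/U = 1/h1 + L/k + 1/h2
1/U = 1/1043 + 0.006/316 + 1/483
1/U = 0.0009587728 + 1.89873e-05 + 0.0020703934
1/U = 0.0030481535
U = 328.07 W/(m^2*K)


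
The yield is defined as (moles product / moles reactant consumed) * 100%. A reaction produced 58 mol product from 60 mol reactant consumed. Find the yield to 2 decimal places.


Yield = (moles product / moles consumed) * 100%
Yield = (58 / 60) * 100
Yield = 0.9667 * 100
Yield = 96.67%


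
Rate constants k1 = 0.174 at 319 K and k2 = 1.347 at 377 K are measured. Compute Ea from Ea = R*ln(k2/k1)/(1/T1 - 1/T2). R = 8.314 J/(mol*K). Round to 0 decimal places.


Ea = R * ln(k2/k1) / (1/T1 - 1/T2)
ln(k2/k1) = ln(1.347/0.174) = 2.0465799
1/T1 - 1/T2 = 1/319 - 1/377 = 0.000482276344
Ea = 8.314 * 2.0465799 / 0.000482276344
Ea = 35281 J/mol


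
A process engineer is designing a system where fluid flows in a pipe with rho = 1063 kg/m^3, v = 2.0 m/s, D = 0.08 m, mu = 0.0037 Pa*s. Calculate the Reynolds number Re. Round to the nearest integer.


Re = rho * v * D / mu
Re = 1063 * 2.0 * 0.08 / 0.0037
Re = 170.08 / 0.0037
Re = 45968
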